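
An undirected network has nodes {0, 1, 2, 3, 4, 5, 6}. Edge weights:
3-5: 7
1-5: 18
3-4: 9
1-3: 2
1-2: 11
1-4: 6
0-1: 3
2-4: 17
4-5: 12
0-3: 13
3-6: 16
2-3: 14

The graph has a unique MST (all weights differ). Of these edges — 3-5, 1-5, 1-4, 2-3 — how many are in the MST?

Kruskal: consider edges lightest-first.
1-3 (2): add — endpoints in different components.
0-1 (3): add — endpoints in different components.
1-4 (6): add — endpoints in different components.
3-5 (7): add — endpoints in different components.
3-4 (9): skip — 3 and 4 already connected.
1-2 (11): add — endpoints in different components.
4-5 (12): skip — 4 and 5 already connected.
0-3 (13): skip — 0 and 3 already connected.
2-3 (14): skip — 2 and 3 already connected.
3-6 (16): add — endpoints in different components.
MST edge set: {1-3, 0-1, 1-4, 3-5, 1-2, 3-6}.
Of the listed edges, {3-5, 1-4} are in the MST → 2.

2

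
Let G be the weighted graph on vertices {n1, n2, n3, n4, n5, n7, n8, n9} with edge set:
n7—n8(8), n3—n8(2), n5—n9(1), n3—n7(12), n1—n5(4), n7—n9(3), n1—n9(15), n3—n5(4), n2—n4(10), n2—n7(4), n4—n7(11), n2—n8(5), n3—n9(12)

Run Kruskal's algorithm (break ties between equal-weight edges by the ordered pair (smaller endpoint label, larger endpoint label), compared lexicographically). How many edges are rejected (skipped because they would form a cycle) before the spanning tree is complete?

2

Kruskal's algorithm — process edges by increasing weight (ties by edge label):
n5—n9 (1): add — endpoints in different components.
n3—n8 (2): add — endpoints in different components.
n7—n9 (3): add — endpoints in different components.
n1—n5 (4): add — endpoints in different components.
n2—n7 (4): add — endpoints in different components.
n3—n5 (4): add — endpoints in different components.
n2—n8 (5): skip — n2 and n8 already connected.
n7—n8 (8): skip — n8 and n7 already connected.
n2—n4 (10): add — endpoints in different components.
Edges rejected before the tree was complete: 2.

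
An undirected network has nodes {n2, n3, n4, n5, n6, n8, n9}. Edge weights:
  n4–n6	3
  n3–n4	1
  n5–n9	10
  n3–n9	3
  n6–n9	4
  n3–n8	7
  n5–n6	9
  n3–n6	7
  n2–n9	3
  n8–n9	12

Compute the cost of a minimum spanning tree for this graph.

Kruskal: consider edges lightest-first.
n3–n4 (1): add — endpoints in different components.
n2–n9 (3): add — endpoints in different components.
n3–n9 (3): add — endpoints in different components.
n4–n6 (3): add — endpoints in different components.
n6–n9 (4): skip — n6 and n9 already connected.
n3–n6 (7): skip — n6 and n3 already connected.
n3–n8 (7): add — endpoints in different components.
n5–n6 (9): add — endpoints in different components.
MST edges: n3–n4, n2–n9, n3–n9, n4–n6, n3–n8, n5–n6; total weight 1+3+3+3+7+9 = 26.

26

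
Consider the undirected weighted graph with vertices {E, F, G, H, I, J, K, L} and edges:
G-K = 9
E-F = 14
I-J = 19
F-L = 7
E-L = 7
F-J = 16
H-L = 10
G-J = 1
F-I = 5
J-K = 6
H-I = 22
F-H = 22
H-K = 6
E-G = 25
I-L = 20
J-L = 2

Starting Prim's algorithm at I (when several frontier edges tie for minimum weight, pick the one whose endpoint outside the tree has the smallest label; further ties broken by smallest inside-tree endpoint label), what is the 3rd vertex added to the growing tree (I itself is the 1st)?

Prim's algorithm from I:
Step 1: cheapest edge leaving the tree is F-I (5); add F.
Step 2: cheapest edge leaving the tree is F-L (7); add L.
Step 3: cheapest edge leaving the tree is J-L (2); add J.
Step 4: cheapest edge leaving the tree is G-J (1); add G.
Step 5: cheapest edge leaving the tree is J-K (6); add K.
Step 6: cheapest edge leaving the tree is H-K (6); add H.
Step 7: cheapest edge leaving the tree is E-L (7); add E.
Vertex order: I, F, L, J, G, K, H, E. The 3rd vertex is L.

L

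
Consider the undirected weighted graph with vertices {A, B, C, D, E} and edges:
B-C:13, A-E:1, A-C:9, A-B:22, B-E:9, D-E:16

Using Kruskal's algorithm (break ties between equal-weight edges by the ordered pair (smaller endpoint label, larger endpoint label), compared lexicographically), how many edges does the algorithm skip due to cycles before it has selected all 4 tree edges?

Kruskal: consider edges lightest-first.
A-E (1): add. Components now {A,E} {B} {C} {D}
A-C (9): add. Components now {A,C,E} {B} {D}
B-E (9): add. Components now {A,B,C,E} {D}
B-C (13): skip — B and C already connected.
D-E (16): add. Components now {A,B,C,D,E}
Edges rejected before the tree was complete: 1.

1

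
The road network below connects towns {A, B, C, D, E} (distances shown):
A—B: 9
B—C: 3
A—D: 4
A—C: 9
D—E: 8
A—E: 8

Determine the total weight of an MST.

24

Grow the tree from E using Prim:
Step 1: frontier [A—E 8, D—E 8] → take A—E (8); add A.
Step 2: frontier [A—D 4, A—B 9, A—C 9, D—E 8] → take A—D (4); add D.
Step 3: frontier [A—B 9, A—C 9] → take A—B (9); add B.
Step 4: frontier [A—C 9, B—C 3] → take B—C (3); add C.
MST edges: A—E, A—D, A—B, B—C; total weight 8+4+9+3 = 24.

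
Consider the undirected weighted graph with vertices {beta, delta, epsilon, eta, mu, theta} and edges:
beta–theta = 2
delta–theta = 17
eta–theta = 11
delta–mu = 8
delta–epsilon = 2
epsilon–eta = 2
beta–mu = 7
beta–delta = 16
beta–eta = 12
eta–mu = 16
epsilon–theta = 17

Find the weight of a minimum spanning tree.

Prim's algorithm from epsilon:
Step 1: frontier [delta–epsilon 2, epsilon–eta 2, epsilon–theta 17] → take delta–epsilon (2); add delta.
Step 2: frontier [delta–mu 8, beta–delta 16, delta–theta 17, epsilon–eta 2, epsilon–theta 17] → take epsilon–eta (2); add eta.
Step 3: frontier [delta–mu 8, beta–delta 16, delta–theta 17, epsilon–theta 17, eta–theta 11, beta–eta 12, eta–mu 16] → take delta–mu (8); add mu.
Step 4: frontier [beta–delta 16, delta–theta 17, epsilon–theta 17, eta–theta 11, beta–eta 12, beta–mu 7] → take beta–mu (7); add beta.
Step 5: frontier [beta–theta 2, delta–theta 17, epsilon–theta 17, eta–theta 11] → take beta–theta (2); add theta.
MST edges: delta–epsilon, epsilon–eta, delta–mu, beta–mu, beta–theta; total weight 2+2+8+7+2 = 21.

21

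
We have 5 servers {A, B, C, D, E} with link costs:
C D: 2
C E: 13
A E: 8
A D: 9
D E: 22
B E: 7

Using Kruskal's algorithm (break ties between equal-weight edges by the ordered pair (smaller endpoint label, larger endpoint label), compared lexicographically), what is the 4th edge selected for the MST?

Sort edges by weight, then run Kruskal:
C D (2): add — endpoints in different components.
B E (7): add — endpoints in different components.
A E (8): add — endpoints in different components.
A D (9): add — endpoints in different components.
The 4th edge added is A D.

A-D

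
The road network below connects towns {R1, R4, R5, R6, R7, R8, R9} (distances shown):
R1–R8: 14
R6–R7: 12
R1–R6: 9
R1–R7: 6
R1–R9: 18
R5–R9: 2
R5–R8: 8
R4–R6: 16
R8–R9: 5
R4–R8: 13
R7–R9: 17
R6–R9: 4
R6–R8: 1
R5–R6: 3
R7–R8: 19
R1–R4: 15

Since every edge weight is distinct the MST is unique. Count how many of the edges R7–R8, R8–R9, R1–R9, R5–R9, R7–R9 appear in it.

1

Kruskal's algorithm — process edges by increasing weight (ties by edge label):
R6–R8 (1): add. Components now {R7} {R4} {R6,R8} {R1} {R5} {R9}
R5–R9 (2): add. Components now {R7} {R4} {R6,R8} {R1} {R5,R9}
R5–R6 (3): add. Components now {R7} {R4} {R5,R6,R8,R9} {R1}
R6–R9 (4): skip — R6 and R9 already connected.
R8–R9 (5): skip — R8 and R9 already connected.
R1–R7 (6): add. Components now {R1,R7} {R4} {R5,R6,R8,R9}
R5–R8 (8): skip — R8 and R5 already connected.
R1–R6 (9): add. Components now {R1,R5,R6,R7,R8,R9} {R4}
R6–R7 (12): skip — R7 and R6 already connected.
R4–R8 (13): add. Components now {R1,R4,R5,R6,R7,R8,R9}
MST edge set: {R6–R8, R5–R9, R5–R6, R1–R7, R1–R6, R4–R8}.
Of the listed edges, {R5–R9} are in the MST → 1.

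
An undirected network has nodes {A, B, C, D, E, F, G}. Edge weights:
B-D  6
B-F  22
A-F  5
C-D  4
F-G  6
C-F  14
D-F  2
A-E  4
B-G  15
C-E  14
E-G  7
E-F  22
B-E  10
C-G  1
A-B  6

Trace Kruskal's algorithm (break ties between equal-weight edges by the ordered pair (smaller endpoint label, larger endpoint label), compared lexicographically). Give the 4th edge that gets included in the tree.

Sort edges by weight, then run Kruskal:
C-G (1): add. Components now {A} {B} {C,G} {D} {E} {F}
D-F (2): add. Components now {A} {B} {C,G} {D,F} {E}
A-E (4): add. Components now {A,E} {B} {C,G} {D,F}
C-D (4): add. Components now {A,E} {B} {C,D,F,G}
A-F (5): add. Components now {A,C,D,E,F,G} {B}
A-B (6): add. Components now {A,B,C,D,E,F,G}
The 4th edge added is C-D.

C-D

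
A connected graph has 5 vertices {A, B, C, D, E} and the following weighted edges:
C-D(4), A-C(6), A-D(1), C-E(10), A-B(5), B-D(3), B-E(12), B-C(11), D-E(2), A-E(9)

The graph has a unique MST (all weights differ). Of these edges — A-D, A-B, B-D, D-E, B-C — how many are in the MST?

Kruskal's algorithm — process edges by increasing weight (ties by edge label):
A-D (1): add. Components now {A,D} {B} {C} {E}
D-E (2): add. Components now {A,D,E} {B} {C}
B-D (3): add. Components now {A,B,D,E} {C}
C-D (4): add. Components now {A,B,C,D,E}
MST edge set: {A-D, D-E, B-D, C-D}.
Of the listed edges, {A-D, B-D, D-E} are in the MST → 3.

3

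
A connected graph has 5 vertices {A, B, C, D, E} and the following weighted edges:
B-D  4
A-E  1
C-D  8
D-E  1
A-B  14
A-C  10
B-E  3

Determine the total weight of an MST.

Grow the tree from B using Prim:
Step 1: frontier [B-E 3, B-D 4, A-B 14] → take B-E (3); add E.
Step 2: frontier [B-D 4, A-B 14, A-E 1, D-E 1] → take A-E (1); add A.
Step 3: frontier [A-C 10, B-D 4, D-E 1] → take D-E (1); add D.
Step 4: frontier [A-C 10, C-D 8] → take C-D (8); add C.
MST edges: B-E, A-E, D-E, C-D; total weight 3+1+1+8 = 13.

13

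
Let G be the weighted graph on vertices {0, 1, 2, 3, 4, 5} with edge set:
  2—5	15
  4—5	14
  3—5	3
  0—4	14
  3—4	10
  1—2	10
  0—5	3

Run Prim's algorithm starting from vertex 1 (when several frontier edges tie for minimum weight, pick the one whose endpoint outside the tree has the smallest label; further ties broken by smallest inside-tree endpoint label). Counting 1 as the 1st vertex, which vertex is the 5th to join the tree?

Prim, starting at 1.
Step 1: cheapest edge leaving the tree is 1—2 (10); add 2.
Step 2: cheapest edge leaving the tree is 2—5 (15); add 5.
Step 3: cheapest edge leaving the tree is 0—5 (3); add 0.
Step 4: cheapest edge leaving the tree is 3—5 (3); add 3.
Step 5: cheapest edge leaving the tree is 3—4 (10); add 4.
Vertex order: 1, 2, 5, 0, 3, 4. The 5th vertex is 3.

3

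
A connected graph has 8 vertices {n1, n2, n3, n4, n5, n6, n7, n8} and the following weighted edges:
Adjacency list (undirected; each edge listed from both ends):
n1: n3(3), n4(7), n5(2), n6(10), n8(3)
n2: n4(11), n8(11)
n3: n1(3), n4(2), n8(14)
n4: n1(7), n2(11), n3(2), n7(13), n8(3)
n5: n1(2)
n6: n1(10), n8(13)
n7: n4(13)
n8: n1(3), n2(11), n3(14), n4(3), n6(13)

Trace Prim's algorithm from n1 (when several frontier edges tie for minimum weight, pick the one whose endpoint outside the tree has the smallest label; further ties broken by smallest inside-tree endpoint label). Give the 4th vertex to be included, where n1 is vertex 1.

n4

Prim, starting at n1.
Step 1: cheapest edge leaving the tree is n1—n5 (2); add n5.
Step 2: cheapest edge leaving the tree is n1—n3 (3); add n3.
Step 3: cheapest edge leaving the tree is n3—n4 (2); add n4.
Step 4: cheapest edge leaving the tree is n1—n8 (3); add n8.
Step 5: cheapest edge leaving the tree is n1—n6 (10); add n6.
Step 6: cheapest edge leaving the tree is n2—n4 (11); add n2.
Step 7: cheapest edge leaving the tree is n4—n7 (13); add n7.
Vertex order: n1, n5, n3, n4, n8, n6, n2, n7. The 4th vertex is n4.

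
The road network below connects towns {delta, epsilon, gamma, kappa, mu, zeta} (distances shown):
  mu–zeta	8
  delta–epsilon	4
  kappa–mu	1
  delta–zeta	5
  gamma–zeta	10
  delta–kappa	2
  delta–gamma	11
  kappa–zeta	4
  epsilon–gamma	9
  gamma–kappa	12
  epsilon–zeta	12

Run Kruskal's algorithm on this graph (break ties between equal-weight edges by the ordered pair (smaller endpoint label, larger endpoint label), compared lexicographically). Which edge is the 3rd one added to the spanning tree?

delta-epsilon

Kruskal's algorithm — process edges by increasing weight (ties by edge label):
kappa–mu (1): add — endpoints in different components.
delta–kappa (2): add — endpoints in different components.
delta–epsilon (4): add — endpoints in different components.
kappa–zeta (4): add — endpoints in different components.
delta–zeta (5): skip — delta and zeta already connected.
mu–zeta (8): skip — mu and zeta already connected.
epsilon–gamma (9): add — endpoints in different components.
The 3rd edge added is delta–epsilon.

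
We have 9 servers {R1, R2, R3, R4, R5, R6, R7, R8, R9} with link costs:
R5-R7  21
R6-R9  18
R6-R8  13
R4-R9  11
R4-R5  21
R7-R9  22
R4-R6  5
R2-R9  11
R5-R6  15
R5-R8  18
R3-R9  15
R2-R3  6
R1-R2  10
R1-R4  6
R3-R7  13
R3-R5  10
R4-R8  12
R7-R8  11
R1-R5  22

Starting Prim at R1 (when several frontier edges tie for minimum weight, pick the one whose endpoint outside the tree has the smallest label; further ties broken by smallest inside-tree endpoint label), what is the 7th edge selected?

Grow the tree from R1 using Prim:
Step 1: cheapest edge leaving the tree is R1-R4 (6); add R4.
Step 2: cheapest edge leaving the tree is R4-R6 (5); add R6.
Step 3: cheapest edge leaving the tree is R1-R2 (10); add R2.
Step 4: cheapest edge leaving the tree is R2-R3 (6); add R3.
Step 5: cheapest edge leaving the tree is R3-R5 (10); add R5.
Step 6: cheapest edge leaving the tree is R2-R9 (11); add R9.
Step 7: cheapest edge leaving the tree is R4-R8 (12); add R8.
Step 8: cheapest edge leaving the tree is R7-R8 (11); add R7.
The 7th edge added is R4-R8.

R4-R8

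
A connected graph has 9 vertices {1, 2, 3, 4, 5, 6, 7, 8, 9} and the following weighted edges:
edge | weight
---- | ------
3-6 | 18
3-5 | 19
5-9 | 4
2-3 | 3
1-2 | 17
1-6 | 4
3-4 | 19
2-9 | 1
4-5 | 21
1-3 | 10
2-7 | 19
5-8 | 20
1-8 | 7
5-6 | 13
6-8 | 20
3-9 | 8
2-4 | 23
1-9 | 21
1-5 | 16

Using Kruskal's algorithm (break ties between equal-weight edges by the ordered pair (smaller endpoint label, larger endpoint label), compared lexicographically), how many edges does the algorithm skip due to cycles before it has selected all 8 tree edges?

5

Kruskal: consider edges lightest-first.
2-9 (1): add — endpoints in different components.
2-3 (3): add — endpoints in different components.
1-6 (4): add — endpoints in different components.
5-9 (4): add — endpoints in different components.
1-8 (7): add — endpoints in different components.
3-9 (8): skip — 3 and 9 already connected.
1-3 (10): add — endpoints in different components.
5-6 (13): skip — 5 and 6 already connected.
1-5 (16): skip — 1 and 5 already connected.
1-2 (17): skip — 1 and 2 already connected.
3-6 (18): skip — 3 and 6 already connected.
2-7 (19): add — endpoints in different components.
3-4 (19): add — endpoints in different components.
Edges rejected before the tree was complete: 5.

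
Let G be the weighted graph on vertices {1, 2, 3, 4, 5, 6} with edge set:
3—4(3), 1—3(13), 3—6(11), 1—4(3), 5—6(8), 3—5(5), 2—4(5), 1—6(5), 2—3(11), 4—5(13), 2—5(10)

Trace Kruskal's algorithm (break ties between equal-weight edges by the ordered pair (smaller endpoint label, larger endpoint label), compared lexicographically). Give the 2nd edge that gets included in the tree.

Sort edges by weight, then run Kruskal:
1—4 (3): add. Components now {1,4} {2} {3} {5} {6}
3—4 (3): add. Components now {1,3,4} {2} {5} {6}
1—6 (5): add. Components now {1,3,4,6} {2} {5}
2—4 (5): add. Components now {1,2,3,4,6} {5}
3—5 (5): add. Components now {1,2,3,4,5,6}
The 2nd edge added is 3—4.

3-4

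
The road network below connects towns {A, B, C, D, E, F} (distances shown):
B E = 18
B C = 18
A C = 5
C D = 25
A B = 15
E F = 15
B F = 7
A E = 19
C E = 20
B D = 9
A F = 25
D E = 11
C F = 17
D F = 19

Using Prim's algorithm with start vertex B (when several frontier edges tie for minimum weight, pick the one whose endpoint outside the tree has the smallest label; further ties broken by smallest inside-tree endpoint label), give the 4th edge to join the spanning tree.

Grow the tree from B using Prim:
Step 1: frontier [B F 7, B D 9, A B 15, B C 18, B E 18] → take B F (7); add F.
Step 2: frontier [B D 9, A B 15, B C 18, B E 18, E F 15, C F 17, D F 19, A F 25] → take B D (9); add D.
Step 3: frontier [A B 15, B C 18, B E 18, D E 11, C D 25, E F 15, C F 17, A F 25] → take D E (11); add E.
Step 4: frontier [A B 15, B C 18, C D 25, A E 19, C E 20, C F 17, A F 25] → take A B (15); add A.
Step 5: frontier [A C 5, B C 18, C D 25, C E 20, C F 17] → take A C (5); add C.
The 4th edge added is A B.

A-B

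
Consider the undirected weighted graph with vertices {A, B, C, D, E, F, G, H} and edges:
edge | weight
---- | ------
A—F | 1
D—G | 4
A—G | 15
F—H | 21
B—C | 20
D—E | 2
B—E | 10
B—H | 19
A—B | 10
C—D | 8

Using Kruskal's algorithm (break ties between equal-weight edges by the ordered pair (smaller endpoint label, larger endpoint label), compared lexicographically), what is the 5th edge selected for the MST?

A-B

Kruskal: consider edges lightest-first.
A—F (1): add — endpoints in different components.
D—E (2): add — endpoints in different components.
D—G (4): add — endpoints in different components.
C—D (8): add — endpoints in different components.
A—B (10): add — endpoints in different components.
B—E (10): add — endpoints in different components.
A—G (15): skip — A and G already connected.
B—H (19): add — endpoints in different components.
The 5th edge added is A—B.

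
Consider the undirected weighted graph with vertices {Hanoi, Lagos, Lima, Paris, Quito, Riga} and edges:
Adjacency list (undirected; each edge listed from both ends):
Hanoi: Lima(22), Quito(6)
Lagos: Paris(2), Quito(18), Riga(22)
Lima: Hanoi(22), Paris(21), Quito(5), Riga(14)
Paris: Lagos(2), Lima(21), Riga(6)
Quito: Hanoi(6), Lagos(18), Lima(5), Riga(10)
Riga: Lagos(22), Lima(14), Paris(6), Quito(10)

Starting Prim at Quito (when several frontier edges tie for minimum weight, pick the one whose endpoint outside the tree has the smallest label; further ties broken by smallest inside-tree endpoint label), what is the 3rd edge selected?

Grow the tree from Quito using Prim:
Step 1: cheapest edge leaving the tree is Lima—Quito (5); add Lima.
Step 2: cheapest edge leaving the tree is Hanoi—Quito (6); add Hanoi.
Step 3: cheapest edge leaving the tree is Quito—Riga (10); add Riga.
Step 4: cheapest edge leaving the tree is Paris—Riga (6); add Paris.
Step 5: cheapest edge leaving the tree is Lagos—Paris (2); add Lagos.
The 3rd edge added is Quito—Riga.

Quito-Riga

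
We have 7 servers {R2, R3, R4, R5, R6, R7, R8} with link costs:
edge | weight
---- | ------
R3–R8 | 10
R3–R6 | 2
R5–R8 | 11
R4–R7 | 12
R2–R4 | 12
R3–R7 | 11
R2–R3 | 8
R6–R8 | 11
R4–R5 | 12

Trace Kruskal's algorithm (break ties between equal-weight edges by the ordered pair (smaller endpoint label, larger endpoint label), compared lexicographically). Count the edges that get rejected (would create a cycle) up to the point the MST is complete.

Kruskal: consider edges lightest-first.
R3–R6 (2): add. Components now {R3,R6} {R2} {R5} {R7} {R8} {R4}
R2–R3 (8): add. Components now {R2,R3,R6} {R5} {R7} {R8} {R4}
R3–R8 (10): add. Components now {R2,R3,R6,R8} {R5} {R7} {R4}
R3–R7 (11): add. Components now {R2,R3,R6,R7,R8} {R5} {R4}
R5–R8 (11): add. Components now {R2,R3,R5,R6,R7,R8} {R4}
R6–R8 (11): skip — R6 and R8 already connected.
R2–R4 (12): add. Components now {R2,R3,R4,R5,R6,R7,R8}
Edges rejected before the tree was complete: 1.

1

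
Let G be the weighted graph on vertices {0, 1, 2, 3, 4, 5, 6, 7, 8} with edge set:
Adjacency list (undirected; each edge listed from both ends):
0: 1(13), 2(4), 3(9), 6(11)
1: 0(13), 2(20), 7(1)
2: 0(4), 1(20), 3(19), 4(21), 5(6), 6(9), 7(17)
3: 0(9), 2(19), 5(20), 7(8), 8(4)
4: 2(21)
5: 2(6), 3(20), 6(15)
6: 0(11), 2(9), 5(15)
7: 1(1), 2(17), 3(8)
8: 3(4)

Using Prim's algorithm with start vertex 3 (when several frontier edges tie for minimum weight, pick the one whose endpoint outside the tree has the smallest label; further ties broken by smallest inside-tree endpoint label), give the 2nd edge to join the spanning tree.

3-7

Prim's algorithm from 3:
Step 1: cheapest edge leaving the tree is 3–8 (4); add 8.
Step 2: cheapest edge leaving the tree is 3–7 (8); add 7.
Step 3: cheapest edge leaving the tree is 1–7 (1); add 1.
Step 4: cheapest edge leaving the tree is 0–3 (9); add 0.
Step 5: cheapest edge leaving the tree is 0–2 (4); add 2.
Step 6: cheapest edge leaving the tree is 2–5 (6); add 5.
Step 7: cheapest edge leaving the tree is 2–6 (9); add 6.
Step 8: cheapest edge leaving the tree is 2–4 (21); add 4.
The 2nd edge added is 3–7.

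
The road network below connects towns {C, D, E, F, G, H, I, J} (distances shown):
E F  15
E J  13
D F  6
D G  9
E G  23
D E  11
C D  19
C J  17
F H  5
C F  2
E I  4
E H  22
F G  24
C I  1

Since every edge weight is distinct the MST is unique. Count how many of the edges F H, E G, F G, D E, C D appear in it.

Sort edges by weight, then run Kruskal:
C I (1): add — endpoints in different components.
C F (2): add — endpoints in different components.
E I (4): add — endpoints in different components.
F H (5): add — endpoints in different components.
D F (6): add — endpoints in different components.
D G (9): add — endpoints in different components.
D E (11): skip — D and E already connected.
E J (13): add — endpoints in different components.
MST edge set: {C I, C F, E I, F H, D F, D G, E J}.
Of the listed edges, {F H} are in the MST → 1.

1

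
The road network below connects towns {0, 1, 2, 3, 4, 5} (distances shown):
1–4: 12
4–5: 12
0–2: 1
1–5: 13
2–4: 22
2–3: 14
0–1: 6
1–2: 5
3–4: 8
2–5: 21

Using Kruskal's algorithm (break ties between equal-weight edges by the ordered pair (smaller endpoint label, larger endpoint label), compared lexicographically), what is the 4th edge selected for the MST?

Kruskal: consider edges lightest-first.
0–2 (1): add. Components now {0,2} {1} {3} {4} {5}
1–2 (5): add. Components now {0,1,2} {3} {4} {5}
0–1 (6): skip — 0 and 1 already connected.
3–4 (8): add. Components now {0,1,2} {3,4} {5}
1–4 (12): add. Components now {0,1,2,3,4} {5}
4–5 (12): add. Components now {0,1,2,3,4,5}
The 4th edge added is 1–4.

1-4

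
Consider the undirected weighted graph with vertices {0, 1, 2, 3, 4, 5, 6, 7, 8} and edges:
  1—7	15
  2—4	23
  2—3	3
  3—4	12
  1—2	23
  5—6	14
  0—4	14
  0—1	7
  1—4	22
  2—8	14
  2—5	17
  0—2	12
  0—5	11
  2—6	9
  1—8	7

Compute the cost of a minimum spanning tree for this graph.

76

Grow the tree from 3 using Prim:
Step 1: cheapest edge leaving the tree is 2—3 (3); add 2.
Step 2: cheapest edge leaving the tree is 2—6 (9); add 6.
Step 3: cheapest edge leaving the tree is 0—2 (12); add 0.
Step 4: cheapest edge leaving the tree is 0—1 (7); add 1.
Step 5: cheapest edge leaving the tree is 1—8 (7); add 8.
Step 6: cheapest edge leaving the tree is 0—5 (11); add 5.
Step 7: cheapest edge leaving the tree is 3—4 (12); add 4.
Step 8: cheapest edge leaving the tree is 1—7 (15); add 7.
MST edges: 2—3, 2—6, 0—2, 0—1, 1—8, 0—5, 3—4, 1—7; total weight 3+9+12+7+7+11+12+15 = 76.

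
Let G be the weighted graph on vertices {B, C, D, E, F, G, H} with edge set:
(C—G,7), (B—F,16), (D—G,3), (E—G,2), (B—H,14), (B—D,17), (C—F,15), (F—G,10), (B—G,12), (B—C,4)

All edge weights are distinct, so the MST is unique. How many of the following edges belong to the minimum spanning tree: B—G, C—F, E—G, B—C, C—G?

Kruskal: consider edges lightest-first.
E—G (2): add. Components now {B} {C} {D} {E,G} {F} {H}
D—G (3): add. Components now {B} {C} {D,E,G} {F} {H}
B—C (4): add. Components now {B,C} {D,E,G} {F} {H}
C—G (7): add. Components now {B,C,D,E,G} {F} {H}
F—G (10): add. Components now {B,C,D,E,F,G} {H}
B—G (12): skip — B and G already connected.
B—H (14): add. Components now {B,C,D,E,F,G,H}
MST edge set: {E—G, D—G, B—C, C—G, F—G, B—H}.
Of the listed edges, {E—G, B—C, C—G} are in the MST → 3.

3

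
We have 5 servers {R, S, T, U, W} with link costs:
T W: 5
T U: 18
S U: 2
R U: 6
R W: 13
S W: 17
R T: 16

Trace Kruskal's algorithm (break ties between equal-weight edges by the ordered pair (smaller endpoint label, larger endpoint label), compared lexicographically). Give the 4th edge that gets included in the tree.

R-W

Kruskal's algorithm — process edges by increasing weight (ties by edge label):
S U (2): add — endpoints in different components.
T W (5): add — endpoints in different components.
R U (6): add — endpoints in different components.
R W (13): add — endpoints in different components.
The 4th edge added is R W.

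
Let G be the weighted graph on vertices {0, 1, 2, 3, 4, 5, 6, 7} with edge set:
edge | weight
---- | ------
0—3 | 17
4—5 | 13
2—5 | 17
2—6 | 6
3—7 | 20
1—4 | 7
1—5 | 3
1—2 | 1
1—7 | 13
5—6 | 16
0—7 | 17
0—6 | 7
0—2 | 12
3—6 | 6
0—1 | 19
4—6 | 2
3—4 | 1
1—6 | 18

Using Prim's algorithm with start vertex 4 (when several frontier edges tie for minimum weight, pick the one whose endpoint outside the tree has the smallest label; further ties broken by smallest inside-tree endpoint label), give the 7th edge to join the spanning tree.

Prim, starting at 4.
Step 1: cheapest edge leaving the tree is 3—4 (1); add 3.
Step 2: cheapest edge leaving the tree is 4—6 (2); add 6.
Step 3: cheapest edge leaving the tree is 2—6 (6); add 2.
Step 4: cheapest edge leaving the tree is 1—2 (1); add 1.
Step 5: cheapest edge leaving the tree is 1—5 (3); add 5.
Step 6: cheapest edge leaving the tree is 0—6 (7); add 0.
Step 7: cheapest edge leaving the tree is 1—7 (13); add 7.
The 7th edge added is 1—7.

1-7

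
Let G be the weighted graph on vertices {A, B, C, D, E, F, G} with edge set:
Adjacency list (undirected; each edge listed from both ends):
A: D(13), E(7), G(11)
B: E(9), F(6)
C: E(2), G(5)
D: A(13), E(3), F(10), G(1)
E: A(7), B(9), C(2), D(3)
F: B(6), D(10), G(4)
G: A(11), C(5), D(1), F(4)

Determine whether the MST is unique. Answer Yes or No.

Kruskal's algorithm — process edges by increasing weight (ties by edge label):
D-G (1): add — endpoints in different components.
C-E (2): add — endpoints in different components.
D-E (3): add — endpoints in different components.
F-G (4): add — endpoints in different components.
C-G (5): skip — C and G already connected.
B-F (6): add — endpoints in different components.
A-E (7): add — endpoints in different components.
Every non-tree edge has weight strictly greater than the heaviest edge on the tree path between its endpoints, so the MST is unique.

Yes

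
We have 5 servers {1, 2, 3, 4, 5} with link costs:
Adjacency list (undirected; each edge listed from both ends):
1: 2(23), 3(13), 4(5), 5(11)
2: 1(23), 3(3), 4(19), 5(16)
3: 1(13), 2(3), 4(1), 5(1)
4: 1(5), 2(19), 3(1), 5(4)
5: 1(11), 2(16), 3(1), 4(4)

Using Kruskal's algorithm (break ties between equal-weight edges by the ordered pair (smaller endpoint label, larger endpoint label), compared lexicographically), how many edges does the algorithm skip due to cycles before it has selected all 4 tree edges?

Kruskal: consider edges lightest-first.
3–4 (1): add — endpoints in different components.
3–5 (1): add — endpoints in different components.
2–3 (3): add — endpoints in different components.
4–5 (4): skip — 4 and 5 already connected.
1–4 (5): add — endpoints in different components.
Edges rejected before the tree was complete: 1.

1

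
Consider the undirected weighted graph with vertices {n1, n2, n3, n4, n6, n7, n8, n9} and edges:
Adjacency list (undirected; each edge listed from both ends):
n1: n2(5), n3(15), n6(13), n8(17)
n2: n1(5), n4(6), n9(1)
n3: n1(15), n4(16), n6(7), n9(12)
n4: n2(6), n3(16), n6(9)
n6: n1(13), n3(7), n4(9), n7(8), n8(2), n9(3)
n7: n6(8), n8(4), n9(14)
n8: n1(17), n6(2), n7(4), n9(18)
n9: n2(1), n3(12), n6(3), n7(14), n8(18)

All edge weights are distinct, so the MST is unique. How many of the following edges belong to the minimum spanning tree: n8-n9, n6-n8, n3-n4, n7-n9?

Sort edges by weight, then run Kruskal:
n2-n9 (1): add — endpoints in different components.
n6-n8 (2): add — endpoints in different components.
n6-n9 (3): add — endpoints in different components.
n7-n8 (4): add — endpoints in different components.
n1-n2 (5): add — endpoints in different components.
n2-n4 (6): add — endpoints in different components.
n3-n6 (7): add — endpoints in different components.
MST edge set: {n2-n9, n6-n8, n6-n9, n7-n8, n1-n2, n2-n4, n3-n6}.
Of the listed edges, {n6-n8} are in the MST → 1.

1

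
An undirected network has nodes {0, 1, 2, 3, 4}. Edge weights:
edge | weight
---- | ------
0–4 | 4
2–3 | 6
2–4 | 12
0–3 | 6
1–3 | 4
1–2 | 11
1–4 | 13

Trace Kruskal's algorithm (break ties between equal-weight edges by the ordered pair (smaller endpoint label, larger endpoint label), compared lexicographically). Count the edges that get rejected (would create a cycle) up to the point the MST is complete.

0

Sort edges by weight, then run Kruskal:
0–4 (4): add. Components now {0,4} {1} {2} {3}
1–3 (4): add. Components now {0,4} {1,3} {2}
0–3 (6): add. Components now {0,1,3,4} {2}
2–3 (6): add. Components now {0,1,2,3,4}
Edges rejected before the tree was complete: 0.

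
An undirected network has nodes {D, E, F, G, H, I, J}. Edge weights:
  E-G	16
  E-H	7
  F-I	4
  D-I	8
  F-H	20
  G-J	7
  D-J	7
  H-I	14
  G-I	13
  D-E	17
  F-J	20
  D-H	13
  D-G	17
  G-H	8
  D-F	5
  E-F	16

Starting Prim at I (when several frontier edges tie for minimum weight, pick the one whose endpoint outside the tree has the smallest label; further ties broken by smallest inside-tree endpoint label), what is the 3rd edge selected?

D-J

Prim's algorithm from I:
Step 1: cheapest edge leaving the tree is F-I (4); add F.
Step 2: cheapest edge leaving the tree is D-F (5); add D.
Step 3: cheapest edge leaving the tree is D-J (7); add J.
Step 4: cheapest edge leaving the tree is G-J (7); add G.
Step 5: cheapest edge leaving the tree is G-H (8); add H.
Step 6: cheapest edge leaving the tree is E-H (7); add E.
The 3rd edge added is D-J.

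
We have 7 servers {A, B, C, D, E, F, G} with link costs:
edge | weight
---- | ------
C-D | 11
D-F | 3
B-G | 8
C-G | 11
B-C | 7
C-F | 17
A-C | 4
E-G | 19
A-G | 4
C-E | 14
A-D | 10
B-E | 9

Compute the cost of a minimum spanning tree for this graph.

37

Prim's algorithm from E:
Step 1: frontier [B-E 9, C-E 14, E-G 19] → take B-E (9); add B.
Step 2: frontier [B-C 7, B-G 8, C-E 14, E-G 19] → take B-C (7); add C.
Step 3: frontier [B-G 8, A-C 4, C-D 11, C-G 11, C-F 17, E-G 19] → take A-C (4); add A.
Step 4: frontier [A-G 4, A-D 10, B-G 8, C-D 11, C-G 11, C-F 17, E-G 19] → take A-G (4); add G.
Step 5: frontier [A-D 10, C-D 11, C-F 17] → take A-D (10); add D.
Step 6: frontier [C-F 17, D-F 3] → take D-F (3); add F.
MST edges: B-E, B-C, A-C, A-G, A-D, D-F; total weight 9+7+4+4+10+3 = 37.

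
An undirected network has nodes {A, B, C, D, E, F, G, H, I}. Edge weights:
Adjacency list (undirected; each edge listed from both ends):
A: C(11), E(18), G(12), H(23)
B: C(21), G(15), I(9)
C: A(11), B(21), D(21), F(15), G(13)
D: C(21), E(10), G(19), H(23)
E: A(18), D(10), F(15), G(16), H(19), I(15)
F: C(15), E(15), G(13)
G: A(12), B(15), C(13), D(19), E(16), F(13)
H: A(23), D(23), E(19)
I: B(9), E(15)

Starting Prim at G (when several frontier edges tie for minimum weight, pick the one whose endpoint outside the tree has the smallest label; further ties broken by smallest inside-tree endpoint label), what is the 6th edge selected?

E-F

Prim's algorithm from G:
Step 1: cheapest edge leaving the tree is A G (12); add A.
Step 2: cheapest edge leaving the tree is A C (11); add C.
Step 3: cheapest edge leaving the tree is F G (13); add F.
Step 4: cheapest edge leaving the tree is B G (15); add B.
Step 5: cheapest edge leaving the tree is B I (9); add I.
Step 6: cheapest edge leaving the tree is E F (15); add E.
Step 7: cheapest edge leaving the tree is D E (10); add D.
Step 8: cheapest edge leaving the tree is E H (19); add H.
The 6th edge added is E F.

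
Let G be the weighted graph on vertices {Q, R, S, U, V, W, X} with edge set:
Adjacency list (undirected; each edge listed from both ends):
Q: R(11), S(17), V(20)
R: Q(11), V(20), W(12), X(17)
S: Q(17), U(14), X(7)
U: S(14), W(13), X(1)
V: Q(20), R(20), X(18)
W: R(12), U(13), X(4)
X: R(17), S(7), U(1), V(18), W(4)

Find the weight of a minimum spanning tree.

53

Sort edges by weight, then run Kruskal:
U X (1): add — endpoints in different components.
W X (4): add — endpoints in different components.
S X (7): add — endpoints in different components.
Q R (11): add — endpoints in different components.
R W (12): add — endpoints in different components.
U W (13): skip — U and W already connected.
S U (14): skip — U and S already connected.
Q S (17): skip — S and Q already connected.
R X (17): skip — R and X already connected.
V X (18): add — endpoints in different components.
MST edges: U X, W X, S X, Q R, R W, V X; total weight 1+4+7+11+12+18 = 53.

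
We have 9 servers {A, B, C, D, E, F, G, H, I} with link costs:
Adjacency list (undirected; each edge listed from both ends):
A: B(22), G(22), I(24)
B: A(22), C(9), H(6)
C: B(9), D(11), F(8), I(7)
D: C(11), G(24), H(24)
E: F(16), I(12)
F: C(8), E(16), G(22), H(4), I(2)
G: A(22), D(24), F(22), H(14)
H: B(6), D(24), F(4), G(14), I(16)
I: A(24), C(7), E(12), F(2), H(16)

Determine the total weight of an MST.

Prim's algorithm from B:
Step 1: cheapest edge leaving the tree is B H (6); add H.
Step 2: cheapest edge leaving the tree is F H (4); add F.
Step 3: cheapest edge leaving the tree is F I (2); add I.
Step 4: cheapest edge leaving the tree is C I (7); add C.
Step 5: cheapest edge leaving the tree is C D (11); add D.
Step 6: cheapest edge leaving the tree is E I (12); add E.
Step 7: cheapest edge leaving the tree is G H (14); add G.
Step 8: cheapest edge leaving the tree is A B (22); add A.
MST edges: B H, F H, F I, C I, C D, E I, G H, A B; total weight 6+4+2+7+11+12+14+22 = 78.

78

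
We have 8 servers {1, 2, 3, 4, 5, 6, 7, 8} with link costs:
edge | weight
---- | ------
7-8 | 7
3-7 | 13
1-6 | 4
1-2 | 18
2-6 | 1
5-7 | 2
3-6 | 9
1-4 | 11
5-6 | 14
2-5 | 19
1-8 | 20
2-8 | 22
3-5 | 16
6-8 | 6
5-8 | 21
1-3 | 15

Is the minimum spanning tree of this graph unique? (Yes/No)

Kruskal: consider edges lightest-first.
2-6 (1): add — endpoints in different components.
5-7 (2): add — endpoints in different components.
1-6 (4): add — endpoints in different components.
6-8 (6): add — endpoints in different components.
7-8 (7): add — endpoints in different components.
3-6 (9): add — endpoints in different components.
1-4 (11): add — endpoints in different components.
Every non-tree edge has weight strictly greater than the heaviest edge on the tree path between its endpoints, so the MST is unique.

Yes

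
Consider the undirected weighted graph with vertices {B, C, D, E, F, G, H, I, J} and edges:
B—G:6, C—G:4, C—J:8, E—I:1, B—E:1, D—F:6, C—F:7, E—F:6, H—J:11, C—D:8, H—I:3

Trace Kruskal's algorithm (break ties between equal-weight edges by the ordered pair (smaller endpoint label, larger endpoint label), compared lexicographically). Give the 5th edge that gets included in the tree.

B-G

Kruskal's algorithm — process edges by increasing weight (ties by edge label):
B—E (1): add — endpoints in different components.
E—I (1): add — endpoints in different components.
H—I (3): add — endpoints in different components.
C—G (4): add — endpoints in different components.
B—G (6): add — endpoints in different components.
D—F (6): add — endpoints in different components.
E—F (6): add — endpoints in different components.
C—F (7): skip — C and F already connected.
C—D (8): skip — C and D already connected.
C—J (8): add — endpoints in different components.
The 5th edge added is B—G.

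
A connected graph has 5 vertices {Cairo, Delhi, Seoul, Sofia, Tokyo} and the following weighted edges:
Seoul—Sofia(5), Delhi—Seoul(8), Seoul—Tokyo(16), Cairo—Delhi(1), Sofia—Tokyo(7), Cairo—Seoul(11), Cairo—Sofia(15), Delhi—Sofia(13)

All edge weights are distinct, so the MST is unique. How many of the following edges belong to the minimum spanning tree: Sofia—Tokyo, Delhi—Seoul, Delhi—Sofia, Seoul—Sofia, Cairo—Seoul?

Kruskal: consider edges lightest-first.
Cairo—Delhi (1): add — endpoints in different components.
Seoul—Sofia (5): add — endpoints in different components.
Sofia—Tokyo (7): add — endpoints in different components.
Delhi—Seoul (8): add — endpoints in different components.
MST edge set: {Cairo—Delhi, Seoul—Sofia, Sofia—Tokyo, Delhi—Seoul}.
Of the listed edges, {Sofia—Tokyo, Delhi—Seoul, Seoul—Sofia} are in the MST → 3.

3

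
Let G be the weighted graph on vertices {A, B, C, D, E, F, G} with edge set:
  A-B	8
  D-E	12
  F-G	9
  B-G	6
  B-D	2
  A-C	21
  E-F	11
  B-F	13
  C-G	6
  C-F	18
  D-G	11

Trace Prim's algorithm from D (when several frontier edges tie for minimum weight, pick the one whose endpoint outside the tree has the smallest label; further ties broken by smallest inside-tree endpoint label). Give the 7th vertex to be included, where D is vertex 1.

Grow the tree from D using Prim:
Step 1: frontier [B-D 2, D-G 11, D-E 12] → take B-D (2); add B.
Step 2: frontier [B-G 6, A-B 8, B-F 13, D-G 11, D-E 12] → take B-G (6); add G.
Step 3: frontier [A-B 8, B-F 13, D-E 12, C-G 6, F-G 9] → take C-G (6); add C.
Step 4: frontier [A-B 8, B-F 13, C-F 18, A-C 21, D-E 12, F-G 9] → take A-B (8); add A.
Step 5: frontier [B-F 13, C-F 18, D-E 12, F-G 9] → take F-G (9); add F.
Step 6: frontier [D-E 12, E-F 11] → take E-F (11); add E.
Vertex order: D, B, G, C, A, F, E. The 7th vertex is E.

E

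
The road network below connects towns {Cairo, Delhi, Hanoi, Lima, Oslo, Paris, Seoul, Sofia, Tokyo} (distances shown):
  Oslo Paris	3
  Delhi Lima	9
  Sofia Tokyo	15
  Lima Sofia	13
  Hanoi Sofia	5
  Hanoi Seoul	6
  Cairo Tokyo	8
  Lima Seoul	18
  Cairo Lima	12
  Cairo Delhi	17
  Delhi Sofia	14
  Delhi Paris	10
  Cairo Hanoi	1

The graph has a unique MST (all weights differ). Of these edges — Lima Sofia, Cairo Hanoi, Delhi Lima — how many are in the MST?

Kruskal: consider edges lightest-first.
Cairo Hanoi (1): add — endpoints in different components.
Oslo Paris (3): add — endpoints in different components.
Hanoi Sofia (5): add — endpoints in different components.
Hanoi Seoul (6): add — endpoints in different components.
Cairo Tokyo (8): add — endpoints in different components.
Delhi Lima (9): add — endpoints in different components.
Delhi Paris (10): add — endpoints in different components.
Cairo Lima (12): add — endpoints in different components.
MST edge set: {Cairo Hanoi, Oslo Paris, Hanoi Sofia, Hanoi Seoul, Cairo Tokyo, Delhi Lima, Delhi Paris, Cairo Lima}.
Of the listed edges, {Cairo Hanoi, Delhi Lima} are in the MST → 2.

2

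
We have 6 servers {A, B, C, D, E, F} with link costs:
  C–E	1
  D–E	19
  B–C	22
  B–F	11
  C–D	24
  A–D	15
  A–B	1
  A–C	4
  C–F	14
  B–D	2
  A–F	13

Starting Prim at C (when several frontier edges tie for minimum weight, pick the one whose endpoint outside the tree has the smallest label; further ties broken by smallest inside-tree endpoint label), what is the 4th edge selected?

B-D

Grow the tree from C using Prim:
Step 1: cheapest edge leaving the tree is C–E (1); add E.
Step 2: cheapest edge leaving the tree is A–C (4); add A.
Step 3: cheapest edge leaving the tree is A–B (1); add B.
Step 4: cheapest edge leaving the tree is B–D (2); add D.
Step 5: cheapest edge leaving the tree is B–F (11); add F.
The 4th edge added is B–D.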